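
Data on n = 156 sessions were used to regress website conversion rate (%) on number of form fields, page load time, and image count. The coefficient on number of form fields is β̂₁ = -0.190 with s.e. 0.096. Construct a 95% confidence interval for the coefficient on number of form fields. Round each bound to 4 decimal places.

df = n − k − 1 = 156 − 3 − 1 = 152.
t* = t_{0.025, 152} = 1.975694.
Margin = t* × SE = 1.975694 × 0.096 = 0.189667.
CI: -0.190 ± 0.189667 → (-0.3797, -0.0003).
With 95% confidence, each one-unit increase in number of form fields is associated with a change of between -0.3797 and -0.0003 % in website conversion rate, holding the other predictors fixed.

(-0.3797, -0.0003)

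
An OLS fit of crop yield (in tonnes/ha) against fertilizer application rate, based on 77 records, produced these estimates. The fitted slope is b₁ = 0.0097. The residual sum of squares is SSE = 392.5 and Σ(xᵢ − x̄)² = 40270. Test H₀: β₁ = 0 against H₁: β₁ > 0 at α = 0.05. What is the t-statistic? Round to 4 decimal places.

MSE = SSE/(n − 2) = 392.5/75 = 5.23333.
SE(b₁) = √(MSE/Sₓₓ) = √(5.23333/40270) = 0.0113998.
t = 0.0097 / 0.0113998 = 0.8509.
df = n − 2 = 75.
One-sided p ≈ 0.1988, which is ≥ 0.05, so fail to reject H₀.
The data do not give significant evidence that the true slope on fertilizer application rate is positive.

t = 0.8509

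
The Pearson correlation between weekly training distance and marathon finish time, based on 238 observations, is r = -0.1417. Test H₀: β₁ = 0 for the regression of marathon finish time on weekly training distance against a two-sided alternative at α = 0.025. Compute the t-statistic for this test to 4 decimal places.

t = -2.1990

t = r·√(n − 2)/√(1 − r²) = -0.1417·√236/√0.979921 = -2.1990.
df = n − 2 = 236.
Two-sided p ≈ 0.0288, which is ≥ 0.025, so fail to reject H₀.
The data do not give significant evidence of a linear association between weekly training distance and marathon finish time.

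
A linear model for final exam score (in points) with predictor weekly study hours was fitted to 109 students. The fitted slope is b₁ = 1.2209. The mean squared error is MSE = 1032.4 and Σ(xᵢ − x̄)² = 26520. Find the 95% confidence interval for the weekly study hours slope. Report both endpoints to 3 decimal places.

(0.830, 1.612)

SE(b₁) = √(MSE/Sₓₓ) = √(1032.4/26520) = 0.197305.
df = n − 2 = 107.
t* = t_{0.025, 107} = 1.982383.
Margin = t* × SE = 1.982383 × 0.197305 = 0.39113.
CI: 1.2209 ± 0.39113 → (0.830, 1.612).
With 95% confidence, each one-unit increase in weekly study hours is associated with a change of between 0.830 and 1.612 points in final exam score.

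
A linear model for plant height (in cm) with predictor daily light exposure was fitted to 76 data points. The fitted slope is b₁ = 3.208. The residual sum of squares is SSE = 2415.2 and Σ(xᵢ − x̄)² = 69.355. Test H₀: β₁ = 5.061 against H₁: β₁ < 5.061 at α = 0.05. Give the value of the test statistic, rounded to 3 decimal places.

MSE = SSE/(n − 2) = 2415.2/74 = 32.6378.
SE(b₁) = √(MSE/Sₓₓ) = √(32.6378/69.355) = 0.685996.
t = (3.208 − 5.061) / 0.685996 = -2.701.
df = n − 2 = 74.
One-sided p ≈ 0.0043, which is < 0.05, so reject H₀.
There is evidence that the true slope on daily light exposure is below 5.061 cm per unit.

t = -2.701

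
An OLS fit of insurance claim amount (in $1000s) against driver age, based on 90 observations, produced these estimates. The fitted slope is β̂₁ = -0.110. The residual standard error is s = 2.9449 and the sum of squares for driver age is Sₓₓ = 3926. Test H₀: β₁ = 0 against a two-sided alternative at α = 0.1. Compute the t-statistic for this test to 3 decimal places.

t = -2.340

SE(β̂₁) = s/√Sₓₓ = 2.9449/√3926 = 0.0469997.
t = -0.110 / 0.0469997 = -2.340.
df = n − 2 = 88.
Two-sided p ≈ 0.0215, which is < 0.1, so reject H₀.
There is evidence that driver age is associated with insurance claim amount.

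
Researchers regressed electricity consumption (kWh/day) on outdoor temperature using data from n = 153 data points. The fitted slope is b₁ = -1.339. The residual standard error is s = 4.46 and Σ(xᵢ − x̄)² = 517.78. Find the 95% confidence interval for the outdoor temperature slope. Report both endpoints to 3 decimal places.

(-1.726, -0.952)

SE(b₁) = s/√Sₓₓ = 4.46/√517.78 = 0.196003.
df = n − 2 = 151.
t* = t_{0.025, 151} = 1.975799.
Margin = t* × SE = 1.975799 × 0.196003 = 0.38726.
CI: -1.339 ± 0.38726 → (-1.726, -0.952).
With 95% confidence, each one-unit increase in outdoor temperature is associated with a change of between -1.726 and -0.952 kWh/day in electricity consumption.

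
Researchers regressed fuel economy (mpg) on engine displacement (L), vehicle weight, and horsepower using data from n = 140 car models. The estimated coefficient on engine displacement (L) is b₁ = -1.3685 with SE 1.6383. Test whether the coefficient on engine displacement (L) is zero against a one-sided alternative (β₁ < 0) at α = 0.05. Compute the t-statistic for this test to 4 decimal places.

t = -0.8353

H₀: β₁ = 0 vs H₁: β₁ < 0.
t = (b₁ − β₁⁰)/SE = -1.3685 / 1.6383 = -0.8353.
df = n − k − 1 = 140 − 3 − 1 = 136.
One-sided p ≈ 0.2025, which is ≥ 0.05, so fail to reject H₀.
The data do not give significant evidence that the true slope on engine displacement (L) is negative, holding the other predictors fixed.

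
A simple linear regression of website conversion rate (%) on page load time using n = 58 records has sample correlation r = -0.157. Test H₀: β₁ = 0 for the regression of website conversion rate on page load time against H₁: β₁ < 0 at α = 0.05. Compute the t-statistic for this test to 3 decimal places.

t = r·√(n − 2)/√(1 − r²) = -0.157·√56/√0.975351 = -1.190.
df = n − 2 = 56.
One-sided p ≈ 0.1196, which is ≥ 0.05, so fail to reject H₀.
The data do not give significant evidence of a linear association between page load time and website conversion rate.

t = -1.190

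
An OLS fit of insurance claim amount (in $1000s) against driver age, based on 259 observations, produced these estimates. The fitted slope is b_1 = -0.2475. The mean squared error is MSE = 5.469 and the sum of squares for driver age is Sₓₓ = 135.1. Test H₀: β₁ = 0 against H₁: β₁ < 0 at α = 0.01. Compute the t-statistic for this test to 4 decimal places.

SE(b_1) = √(MSE/Sₓₓ) = √(5.469/135.1) = 0.201199.
t = -0.2475 / 0.201199 = -1.2301.
df = n − 2 = 257.
One-sided p ≈ 0.1099, which is ≥ 0.01, so fail to reject H₀.
The data do not give significant evidence that the true slope on driver age is negative.

t = -1.2301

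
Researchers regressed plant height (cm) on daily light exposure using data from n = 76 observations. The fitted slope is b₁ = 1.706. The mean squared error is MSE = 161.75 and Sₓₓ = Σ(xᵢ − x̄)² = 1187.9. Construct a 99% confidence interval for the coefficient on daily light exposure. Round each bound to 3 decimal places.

SE(b₁) = √(MSE/Sₓₓ) = √(161.75/1187.9) = 0.369005.
df = n − 2 = 74.
t* = t_{0.005, 74} = 2.643913.
Margin = t* × SE = 2.643913 × 0.369005 = 0.97562.
CI: 1.706 ± 0.97562 → (0.730, 2.682).
With 99% confidence, each one-unit increase in daily light exposure is associated with a change of between 0.730 and 2.682 cm in plant height.

(0.730, 2.682)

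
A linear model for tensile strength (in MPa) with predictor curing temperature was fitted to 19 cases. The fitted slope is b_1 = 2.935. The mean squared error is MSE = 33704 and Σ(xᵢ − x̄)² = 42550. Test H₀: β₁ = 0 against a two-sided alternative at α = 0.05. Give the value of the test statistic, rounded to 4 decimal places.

SE(b_1) = √(MSE/Sₓₓ) = √(33704/42550) = 0.890002.
t = 2.935 / 0.890002 = 3.2977.
df = n − 2 = 17.
Two-sided p ≈ 0.0043, which is < 0.05, so reject H₀.
There is evidence that curing temperature is associated with tensile strength.

t = 3.2977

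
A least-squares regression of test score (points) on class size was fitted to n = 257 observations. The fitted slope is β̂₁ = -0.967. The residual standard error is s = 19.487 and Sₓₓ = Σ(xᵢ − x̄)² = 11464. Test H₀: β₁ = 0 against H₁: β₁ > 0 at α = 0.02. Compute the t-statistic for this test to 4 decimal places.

t = -5.3131

SE(β̂₁) = s/√Sₓₓ = 19.487/√11464 = 0.182002.
t = -0.967 / 0.182002 = -5.3131.
df = n − 2 = 255.
One-sided p ≈ 1.0000, which is ≥ 0.02, so fail to reject H₀.
The data do not give significant evidence that the true slope on class size is positive.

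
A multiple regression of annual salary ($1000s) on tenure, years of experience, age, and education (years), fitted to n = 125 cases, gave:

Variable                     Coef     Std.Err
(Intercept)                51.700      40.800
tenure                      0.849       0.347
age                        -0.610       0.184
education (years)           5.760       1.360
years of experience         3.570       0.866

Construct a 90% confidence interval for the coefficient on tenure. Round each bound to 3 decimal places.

(0.274, 1.424)

Read off: b = 0.849, SE = 0.347 for tenure.
df = n − k − 1 = 125 − 4 − 1 = 120.
t* = t_{0.05, 120} = 1.657651.
Margin = t* × SE = 1.657651 × 0.347 = 0.57520.
CI: 0.849 ± 0.57520 → (0.274, 1.424).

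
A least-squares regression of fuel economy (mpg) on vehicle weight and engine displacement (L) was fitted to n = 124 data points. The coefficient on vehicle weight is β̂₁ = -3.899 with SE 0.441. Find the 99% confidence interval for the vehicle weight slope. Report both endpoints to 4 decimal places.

(-5.0531, -2.7449)

df = n − k − 1 = 124 − 2 − 1 = 121.
t* = t_{0.005, 121} = 2.617072.
Margin = t* × SE = 2.617072 × 0.441 = 1.154129.
CI: -3.899 ± 1.154129 → (-5.0531, -2.7449).
With 99% confidence, each one-unit increase in vehicle weight is associated with a change of between -5.0531 and -2.7449 mpg in fuel economy, holding the other predictors fixed.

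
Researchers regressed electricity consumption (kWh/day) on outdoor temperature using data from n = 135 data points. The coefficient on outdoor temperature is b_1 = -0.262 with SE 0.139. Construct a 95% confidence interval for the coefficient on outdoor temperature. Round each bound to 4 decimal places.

df = n − 2 = 135 − 2 = 133.
t* = t_{0.025, 133} = 1.977961.
Margin = t* × SE = 1.977961 × 0.139 = 0.274937.
CI: -0.262 ± 0.274937 → (-0.5369, 0.0129).
With 95% confidence, each one-unit increase in outdoor temperature is associated with a change of between -0.5369 and 0.0129 kWh/day in electricity consumption.

(-0.5369, 0.0129)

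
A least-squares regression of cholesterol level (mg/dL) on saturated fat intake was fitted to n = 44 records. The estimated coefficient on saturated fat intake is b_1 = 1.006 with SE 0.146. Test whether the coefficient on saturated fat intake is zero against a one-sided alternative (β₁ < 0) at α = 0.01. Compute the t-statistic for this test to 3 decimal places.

H₀: β₁ = 0 vs H₁: β₁ < 0.
t = (b_1 − β₁⁰)/SE = 1.006 / 0.146 = 6.890.
df = n − 2 = 44 − 2 = 42.
One-sided p ≈ 1.0000, which is ≥ 0.01, so fail to reject H₀.
The data do not give significant evidence that the true slope on saturated fat intake is negative.

t = 6.890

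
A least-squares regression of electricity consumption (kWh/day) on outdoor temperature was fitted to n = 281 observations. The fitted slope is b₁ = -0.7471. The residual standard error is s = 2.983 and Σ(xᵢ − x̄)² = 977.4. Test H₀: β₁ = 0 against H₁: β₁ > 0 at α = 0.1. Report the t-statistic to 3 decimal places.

t = -7.830

SE(b₁) = s/√Sₓₓ = 2.983/√977.4 = 0.0954151.
t = -0.7471 / 0.0954151 = -7.830.
df = n − 2 = 279.
One-sided p ≈ 1.0000, which is ≥ 0.1, so fail to reject H₀.
The data do not give significant evidence that the true slope on outdoor temperature is positive.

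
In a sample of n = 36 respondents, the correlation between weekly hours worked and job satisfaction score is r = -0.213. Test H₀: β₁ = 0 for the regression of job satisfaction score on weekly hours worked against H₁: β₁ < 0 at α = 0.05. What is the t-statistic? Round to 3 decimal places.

t = -1.271

t = r·√(n − 2)/√(1 − r²) = -0.213·√34/√0.954631 = -1.271.
df = n − 2 = 34.
One-sided p ≈ 0.1061, which is ≥ 0.05, so fail to reject H₀.
The data do not give significant evidence of a linear association between weekly hours worked and job satisfaction score.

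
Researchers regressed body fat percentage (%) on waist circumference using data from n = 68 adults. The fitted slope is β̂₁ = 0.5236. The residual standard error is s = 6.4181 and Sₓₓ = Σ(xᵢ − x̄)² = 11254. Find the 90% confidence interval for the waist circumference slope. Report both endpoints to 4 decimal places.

SE(β̂₁) = s/√Sₓₓ = 6.4181/√11254 = 0.0604997.
df = n − 2 = 66.
t* = t_{0.05, 66} = 1.668271.
Margin = t* × SE = 1.668271 × 0.0604997 = 0.100930.
CI: 0.5236 ± 0.100930 → (0.4227, 0.6245).
With 90% confidence, each one-unit increase in waist circumference is associated with a change of between 0.4227 and 0.6245 % in body fat percentage.

(0.4227, 0.6245)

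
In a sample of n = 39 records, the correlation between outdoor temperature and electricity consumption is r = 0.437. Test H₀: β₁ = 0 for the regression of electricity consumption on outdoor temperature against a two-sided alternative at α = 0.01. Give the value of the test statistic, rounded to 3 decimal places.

t = 2.955

t = r·√(n − 2)/√(1 − r²) = 0.437·√37/√0.809031 = 2.955.
df = n − 2 = 37.
Two-sided p ≈ 0.0054, which is < 0.01, so reject H₀.
There is evidence of a linear association between outdoor temperature and electricity consumption.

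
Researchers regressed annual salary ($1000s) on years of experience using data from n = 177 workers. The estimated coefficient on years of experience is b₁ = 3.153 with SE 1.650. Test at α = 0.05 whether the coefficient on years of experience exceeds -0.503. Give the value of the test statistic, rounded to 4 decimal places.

t = 2.2158

H₀: β₁ = -0.503 vs H₁: β₁ > -0.503.
t = (b₁ − β₁⁰)/SE = (3.153 − (-0.503)) / 1.650 = 2.2158.
df = n − 2 = 177 − 2 = 175.
One-sided p ≈ 0.0140, which is < 0.05, so reject H₀.
There is evidence that the true slope on years of experience exceeds -0.503 $1000s per unit.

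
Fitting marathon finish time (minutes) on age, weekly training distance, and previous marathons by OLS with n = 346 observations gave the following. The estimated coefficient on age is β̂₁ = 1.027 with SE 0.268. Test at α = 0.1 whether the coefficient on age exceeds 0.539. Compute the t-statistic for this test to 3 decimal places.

t = 1.821

H₀: β₁ = 0.539 vs H₁: β₁ > 0.539.
t = (β̂₁ − β₁⁰)/SE = (1.027 − 0.539) / 0.268 = 1.821.
df = n − k − 1 = 346 − 3 − 1 = 342.
One-sided p ≈ 0.0347, which is < 0.1, so reject H₀.
There is evidence that the true slope on age exceeds 0.539 minutes per unit, holding the other predictors fixed.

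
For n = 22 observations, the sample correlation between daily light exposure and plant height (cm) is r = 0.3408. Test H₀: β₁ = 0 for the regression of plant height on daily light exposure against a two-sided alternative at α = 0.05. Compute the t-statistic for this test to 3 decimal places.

t = 1.621

t = r·√(n − 2)/√(1 − r²) = 0.3408·√20/√0.883855 = 1.621.
df = n − 2 = 20.
Two-sided p ≈ 0.1206, which is ≥ 0.05, so fail to reject H₀.
The data do not give significant evidence of a linear association between daily light exposure and plant height.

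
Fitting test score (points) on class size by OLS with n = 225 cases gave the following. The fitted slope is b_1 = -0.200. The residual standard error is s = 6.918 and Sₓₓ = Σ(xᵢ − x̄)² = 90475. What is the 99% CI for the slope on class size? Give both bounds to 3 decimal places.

(-0.260, -0.140)

SE(b_1) = s/√Sₓₓ = 6.918/√90475 = 0.0229994.
df = n − 2 = 223.
t* = t_{0.005, 223} = 2.598055.
Margin = t* × SE = 2.598055 × 0.0229994 = 0.05975.
CI: -0.200 ± 0.05975 → (-0.260, -0.140).
With 99% confidence, each one-unit increase in class size is associated with a change of between -0.260 and -0.140 points in test score.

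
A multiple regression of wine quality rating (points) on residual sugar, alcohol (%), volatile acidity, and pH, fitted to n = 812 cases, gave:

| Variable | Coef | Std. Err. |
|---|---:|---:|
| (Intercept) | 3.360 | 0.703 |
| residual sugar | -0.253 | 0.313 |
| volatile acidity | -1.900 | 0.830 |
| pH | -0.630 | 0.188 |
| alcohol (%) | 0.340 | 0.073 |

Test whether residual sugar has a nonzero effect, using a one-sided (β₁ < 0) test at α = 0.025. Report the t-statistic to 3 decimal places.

Read off: b = -0.253, SE = 0.313 for residual sugar.
H₀: β₁ = 0 vs H₁: β₁ < 0.
t = -0.253 / 0.313 = -0.808.
df = n − k − 1 = 812 − 4 − 1 = 807.
One-sided p ≈ 0.2096, which is ≥ 0.025, so fail to reject H₀.
The data do not give significant evidence that the true slope on residual sugar is negative, holding the other predictors fixed.

t = -0.808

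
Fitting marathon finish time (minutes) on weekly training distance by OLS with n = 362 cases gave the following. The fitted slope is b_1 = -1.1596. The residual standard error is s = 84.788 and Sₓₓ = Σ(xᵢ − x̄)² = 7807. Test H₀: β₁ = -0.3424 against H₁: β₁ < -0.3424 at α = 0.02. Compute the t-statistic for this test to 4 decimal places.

t = -0.8516

SE(b_1) = s/√Sₓₓ = 84.788/√7807 = 0.959605.
t = (-1.1596 − (-0.3424)) / 0.959605 = -0.8516.
df = n − 2 = 360.
One-sided p ≈ 0.1975, which is ≥ 0.02, so fail to reject H₀.
The data do not give significant evidence that the true slope on weekly training distance is below -0.3424 minutes per unit.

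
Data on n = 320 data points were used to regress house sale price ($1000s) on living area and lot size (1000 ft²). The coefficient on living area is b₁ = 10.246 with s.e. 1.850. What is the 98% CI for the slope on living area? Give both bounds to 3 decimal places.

df = n − k − 1 = 320 − 2 − 1 = 317.
t* = t_{0.01, 317} = 2.338169.
Margin = t* × SE = 2.338169 × 1.850 = 4.32561.
CI: 10.246 ± 4.32561 → (5.920, 14.572).
With 98% confidence, each one-unit increase in living area is associated with a change of between 5.920 and 14.572 $1000s in house sale price, holding the other predictors fixed.

(5.920, 14.572)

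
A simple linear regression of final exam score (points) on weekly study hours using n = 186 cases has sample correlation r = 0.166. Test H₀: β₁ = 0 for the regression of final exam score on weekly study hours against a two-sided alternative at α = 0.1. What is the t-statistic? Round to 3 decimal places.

t = 2.283

t = r·√(n − 2)/√(1 − r²) = 0.166·√184/√0.972444 = 2.283.
df = n − 2 = 184.
Two-sided p ≈ 0.0235, which is < 0.1, so reject H₀.
There is evidence of a linear association between weekly study hours and final exam score.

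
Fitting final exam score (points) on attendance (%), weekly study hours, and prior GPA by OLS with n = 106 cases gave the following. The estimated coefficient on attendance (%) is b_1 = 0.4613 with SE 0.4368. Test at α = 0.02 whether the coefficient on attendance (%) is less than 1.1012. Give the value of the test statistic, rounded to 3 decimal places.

H₀: β₁ = 1.1012 vs H₁: β₁ < 1.1012.
t = (b_1 − β₁⁰)/SE = (0.4613 − 1.1012) / 0.4368 = -1.465.
df = n − k − 1 = 106 − 3 − 1 = 102.
One-sided p ≈ 0.0730, which is ≥ 0.02, so fail to reject H₀.
The data do not give significant evidence that the true slope on attendance (%) is below 1.1012 points per unit, holding the other predictors fixed.

t = -1.465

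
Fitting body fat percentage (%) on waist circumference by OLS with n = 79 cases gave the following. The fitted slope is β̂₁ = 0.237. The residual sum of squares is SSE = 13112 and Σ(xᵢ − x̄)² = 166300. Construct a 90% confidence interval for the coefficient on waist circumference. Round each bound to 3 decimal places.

(0.184, 0.290)

MSE = SSE/(n − 2) = 13112/77 = 170.286.
SE(β̂₁) = √(MSE/Sₓₓ) = √(170.286/166300) = 0.0319995.
df = n − 2 = 77.
t* = t_{0.05, 77} = 1.664885.
Margin = t* × SE = 1.664885 × 0.0319995 = 0.05328.
CI: 0.237 ± 0.05328 → (0.184, 0.290).
With 90% confidence, each one-unit increase in waist circumference is associated with a change of between 0.184 and 0.290 % in body fat percentage.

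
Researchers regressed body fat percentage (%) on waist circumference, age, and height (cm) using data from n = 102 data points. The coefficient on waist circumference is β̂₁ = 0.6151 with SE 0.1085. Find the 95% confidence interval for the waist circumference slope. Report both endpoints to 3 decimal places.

(0.400, 0.830)

df = n − k − 1 = 102 − 3 − 1 = 98.
t* = t_{0.025, 98} = 1.984467.
Margin = t* × SE = 1.984467 × 0.1085 = 0.21531.
CI: 0.6151 ± 0.21531 → (0.400, 0.830).
With 95% confidence, each one-unit increase in waist circumference is associated with a change of between 0.400 and 0.830 % in body fat percentage, holding the other predictors fixed.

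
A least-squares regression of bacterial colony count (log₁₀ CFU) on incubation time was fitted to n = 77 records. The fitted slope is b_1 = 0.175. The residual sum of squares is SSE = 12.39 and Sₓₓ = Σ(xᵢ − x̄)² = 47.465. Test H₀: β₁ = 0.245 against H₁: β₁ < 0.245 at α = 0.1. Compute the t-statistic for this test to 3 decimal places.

t = -1.187

MSE = SSE/(n − 2) = 12.39/75 = 0.1652.
SE(b_1) = √(MSE/Sₓₓ) = √(0.1652/47.465) = 0.0589954.
t = (0.175 − 0.245) / 0.0589954 = -1.187.
df = n − 2 = 75.
One-sided p ≈ 0.1196, which is ≥ 0.1, so fail to reject H₀.
The data do not give significant evidence that the true slope on incubation time is below 0.245 log₁₀ CFU per unit.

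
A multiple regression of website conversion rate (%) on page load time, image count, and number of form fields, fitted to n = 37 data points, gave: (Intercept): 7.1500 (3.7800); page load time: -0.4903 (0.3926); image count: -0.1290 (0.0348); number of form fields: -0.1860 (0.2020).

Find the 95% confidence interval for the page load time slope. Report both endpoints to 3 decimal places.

(-1.289, 0.308)

Read off: b = -0.4903, SE = 0.3926 for page load time.
df = n − k − 1 = 37 − 3 − 1 = 33.
t* = t_{0.025, 33} = 2.034515.
Margin = t* × SE = 2.034515 × 0.3926 = 0.79875.
CI: -0.4903 ± 0.79875 → (-1.289, 0.308).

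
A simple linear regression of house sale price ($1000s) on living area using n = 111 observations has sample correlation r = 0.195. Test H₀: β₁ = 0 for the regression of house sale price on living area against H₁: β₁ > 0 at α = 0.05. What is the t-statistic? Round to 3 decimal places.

t = 2.076

t = r·√(n − 2)/√(1 − r²) = 0.195·√109/√0.961975 = 2.076.
df = n − 2 = 109.
One-sided p ≈ 0.0201, which is < 0.05, so reject H₀.
There is evidence of a linear association between living area and house sale price.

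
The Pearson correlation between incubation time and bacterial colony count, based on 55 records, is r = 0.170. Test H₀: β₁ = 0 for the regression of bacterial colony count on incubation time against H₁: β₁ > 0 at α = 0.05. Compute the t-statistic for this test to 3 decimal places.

t = 1.256

t = r·√(n − 2)/√(1 − r²) = 0.170·√53/√0.9711 = 1.256.
df = n − 2 = 53.
One-sided p ≈ 0.1073, which is ≥ 0.05, so fail to reject H₀.
The data do not give significant evidence of a linear association between incubation time and bacterial colony count.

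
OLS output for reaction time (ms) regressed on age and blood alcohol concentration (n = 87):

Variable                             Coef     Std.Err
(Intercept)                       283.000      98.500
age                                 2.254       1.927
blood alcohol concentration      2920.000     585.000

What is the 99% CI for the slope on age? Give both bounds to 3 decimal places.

(-2.825, 7.333)

Read off: b = 2.254, SE = 1.927 for age.
df = n − k − 1 = 87 − 2 − 1 = 84.
t* = t_{0.005, 84} = 2.635632.
Margin = t* × SE = 2.635632 × 1.927 = 5.07886.
CI: 2.254 ± 5.07886 → (-2.825, 7.333).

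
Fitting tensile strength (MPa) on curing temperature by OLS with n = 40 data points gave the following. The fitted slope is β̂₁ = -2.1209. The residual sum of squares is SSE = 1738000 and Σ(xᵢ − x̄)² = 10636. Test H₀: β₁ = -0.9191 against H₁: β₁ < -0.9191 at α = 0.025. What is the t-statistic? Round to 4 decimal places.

t = -0.5795

MSE = SSE/(n − 2) = 1738000/38 = 45736.8.
SE(β̂₁) = √(MSE/Sₓₓ) = √(45736.8/10636) = 2.07369.
t = (-2.1209 − (-0.9191)) / 2.07369 = -0.5795.
df = n − 2 = 38.
One-sided p ≈ 0.2828, which is ≥ 0.025, so fail to reject H₀.
The data do not give significant evidence that the true slope on curing temperature is below -0.9191 MPa per unit.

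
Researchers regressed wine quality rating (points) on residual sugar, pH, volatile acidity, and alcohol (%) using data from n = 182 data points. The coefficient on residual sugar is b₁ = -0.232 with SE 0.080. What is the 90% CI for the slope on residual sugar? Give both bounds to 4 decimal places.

(-0.3643, -0.0997)

df = n − k − 1 = 182 − 4 − 1 = 177.
t* = t_{0.05, 177} = 1.653508.
Margin = t* × SE = 1.653508 × 0.080 = 0.132281.
CI: -0.232 ± 0.132281 → (-0.3643, -0.0997).
With 90% confidence, each one-unit increase in residual sugar is associated with a change of between -0.3643 and -0.0997 points in wine quality rating, holding the other predictors fixed.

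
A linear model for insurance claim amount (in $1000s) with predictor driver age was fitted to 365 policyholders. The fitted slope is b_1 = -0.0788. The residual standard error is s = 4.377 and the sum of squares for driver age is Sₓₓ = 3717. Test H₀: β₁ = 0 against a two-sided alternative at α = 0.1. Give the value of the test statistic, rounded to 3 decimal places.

SE(b_1) = s/√Sₓₓ = 4.377/√3717 = 0.0717927.
t = -0.0788 / 0.0717927 = -1.098.
df = n − 2 = 363.
Two-sided p ≈ 0.2731, which is ≥ 0.1, so fail to reject H₀.
The data do not give significant evidence of an association between driver age and insurance claim amount.

t = -1.098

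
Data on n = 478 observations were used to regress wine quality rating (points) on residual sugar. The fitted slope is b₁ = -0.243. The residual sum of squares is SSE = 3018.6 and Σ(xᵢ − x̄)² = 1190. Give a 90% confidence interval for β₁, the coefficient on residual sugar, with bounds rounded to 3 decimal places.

MSE = SSE/(n − 2) = 3018.6/476 = 6.3416.
SE(b₁) = √(MSE/Sₓₓ) = √(6.3416/1190) = 0.0730005.
df = n − 2 = 476.
t* = t_{0.05, 476} = 1.648061.
Margin = t* × SE = 1.648061 × 0.0730005 = 0.12031.
CI: -0.243 ± 0.12031 → (-0.363, -0.123).
With 90% confidence, each one-unit increase in residual sugar is associated with a change of between -0.363 and -0.123 points in wine quality rating.

(-0.363, -0.123)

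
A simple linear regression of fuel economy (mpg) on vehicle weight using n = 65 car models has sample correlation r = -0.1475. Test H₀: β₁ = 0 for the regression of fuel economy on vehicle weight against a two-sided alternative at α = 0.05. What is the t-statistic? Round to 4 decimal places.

t = r·√(n − 2)/√(1 − r²) = -0.1475·√63/√0.978244 = -1.1837.
df = n − 2 = 63.
Two-sided p ≈ 0.2410, which is ≥ 0.05, so fail to reject H₀.
The data do not give significant evidence of a linear association between vehicle weight and fuel economy.

t = -1.1837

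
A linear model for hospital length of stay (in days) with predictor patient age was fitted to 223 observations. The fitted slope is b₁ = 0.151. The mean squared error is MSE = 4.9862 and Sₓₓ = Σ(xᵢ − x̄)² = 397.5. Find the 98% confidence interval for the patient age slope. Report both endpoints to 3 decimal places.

SE(b₁) = √(MSE/Sₓₓ) = √(4.9862/397.5) = 0.112.
df = n − 2 = 221.
t* = t_{0.01, 221} = 2.343339.
Margin = t* × SE = 2.343339 × 0.112 = 0.26245.
CI: 0.151 ± 0.26245 → (-0.111, 0.413).
With 98% confidence, each one-unit increase in patient age is associated with a change of between -0.111 and 0.413 days in hospital length of stay.

(-0.111, 0.413)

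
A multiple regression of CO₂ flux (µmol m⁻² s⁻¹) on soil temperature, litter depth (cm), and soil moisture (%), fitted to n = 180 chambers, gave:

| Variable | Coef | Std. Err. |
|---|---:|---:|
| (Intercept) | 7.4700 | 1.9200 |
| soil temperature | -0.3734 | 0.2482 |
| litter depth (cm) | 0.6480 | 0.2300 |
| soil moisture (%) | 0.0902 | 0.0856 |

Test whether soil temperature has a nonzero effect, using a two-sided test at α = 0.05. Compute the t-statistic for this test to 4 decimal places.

Read off: b = -0.3734, SE = 0.2482 for soil temperature.
H₀: β₁ = 0 vs H₁: β₁ ≠ 0.
t = -0.3734 / 0.2482 = -1.5044.
df = n − k − 1 = 180 − 3 − 1 = 176.
Two-sided p ≈ 0.1343, which is ≥ 0.05, so fail to reject H₀.
The data do not give significant evidence of an association between soil temperature and CO₂ flux, after adjusting for the other predictors.

t = -1.5044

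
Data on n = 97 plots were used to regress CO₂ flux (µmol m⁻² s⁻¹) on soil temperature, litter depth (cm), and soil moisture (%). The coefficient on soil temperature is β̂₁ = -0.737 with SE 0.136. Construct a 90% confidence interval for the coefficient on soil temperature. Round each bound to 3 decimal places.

df = n − k − 1 = 97 − 3 − 1 = 93.
t* = t_{0.05, 93} = 1.661404.
Margin = t* × SE = 1.661404 × 0.136 = 0.22595.
CI: -0.737 ± 0.22595 → (-0.963, -0.511).
With 90% confidence, each one-unit increase in soil temperature is associated with a change of between -0.963 and -0.511 µmol m⁻² s⁻¹ in CO₂ flux, holding the other predictors fixed.

(-0.963, -0.511)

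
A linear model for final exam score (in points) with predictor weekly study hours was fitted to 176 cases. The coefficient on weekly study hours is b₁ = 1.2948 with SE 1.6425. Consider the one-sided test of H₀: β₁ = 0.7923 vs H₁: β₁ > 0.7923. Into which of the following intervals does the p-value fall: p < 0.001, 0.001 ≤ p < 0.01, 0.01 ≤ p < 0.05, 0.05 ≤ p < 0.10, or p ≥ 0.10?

p ≥ 0.10

t = (1.2948 − 0.7923) / 1.6425 = 0.306.
df = n − 2 = 176 − 2 = 174.
One-sided p = P(T_{174} > t) ≈ 0.3800.
So p ≥ 0.10.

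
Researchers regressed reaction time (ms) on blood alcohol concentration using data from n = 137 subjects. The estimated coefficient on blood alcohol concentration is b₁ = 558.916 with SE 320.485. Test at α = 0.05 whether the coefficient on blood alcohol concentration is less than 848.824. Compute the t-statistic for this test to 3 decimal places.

t = -0.905

H₀: β₁ = 848.824 vs H₁: β₁ < 848.824.
t = (b₁ − β₁⁰)/SE = (558.916 − 848.824) / 320.485 = -0.905.
df = n − 2 = 137 − 2 = 135.
One-sided p ≈ 0.1836, which is ≥ 0.05, so fail to reject H₀.
The data do not give significant evidence that the true slope on blood alcohol concentration is below 848.824 ms per unit.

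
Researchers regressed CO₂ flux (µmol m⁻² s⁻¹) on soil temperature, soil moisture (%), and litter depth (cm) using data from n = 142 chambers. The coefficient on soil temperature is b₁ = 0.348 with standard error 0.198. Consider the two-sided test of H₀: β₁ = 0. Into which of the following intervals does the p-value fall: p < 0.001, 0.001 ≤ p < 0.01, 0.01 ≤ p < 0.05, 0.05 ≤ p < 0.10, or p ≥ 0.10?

t = 0.348 / 0.198 = 1.758.
df = n − k − 1 = 142 − 3 − 1 = 138.
Two-sided p = 2·P(T_{138} > |t|) ≈ 0.0810.
So 0.05 ≤ p < 0.10.

0.05 ≤ p < 0.10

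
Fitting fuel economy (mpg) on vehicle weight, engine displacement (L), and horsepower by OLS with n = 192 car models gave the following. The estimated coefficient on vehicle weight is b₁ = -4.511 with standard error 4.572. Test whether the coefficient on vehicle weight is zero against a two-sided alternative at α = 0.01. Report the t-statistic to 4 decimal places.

H₀: β₁ = 0 vs H₁: β₁ ≠ 0.
t = (b₁ − β₁⁰)/SE = -4.511 / 4.572 = -0.9867.
df = n − k − 1 = 192 − 3 − 1 = 188.
Two-sided p ≈ 0.3251, which is ≥ 0.01, so fail to reject H₀.
The data do not give significant evidence of an association between vehicle weight and fuel economy, after adjusting for the other predictors.

t = -0.9867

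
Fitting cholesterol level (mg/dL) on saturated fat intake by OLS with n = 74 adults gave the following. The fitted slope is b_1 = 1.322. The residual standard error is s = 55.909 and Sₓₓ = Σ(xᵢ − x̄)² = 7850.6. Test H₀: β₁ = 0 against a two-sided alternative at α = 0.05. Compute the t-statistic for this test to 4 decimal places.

t = 2.0951

SE(b_1) = s/√Sₓₓ = 55.909/√7850.6 = 0.631001.
t = 1.322 / 0.631001 = 2.0951.
df = n − 2 = 72.
Two-sided p ≈ 0.0397, which is < 0.05, so reject H₀.
There is evidence that saturated fat intake is associated with cholesterol level.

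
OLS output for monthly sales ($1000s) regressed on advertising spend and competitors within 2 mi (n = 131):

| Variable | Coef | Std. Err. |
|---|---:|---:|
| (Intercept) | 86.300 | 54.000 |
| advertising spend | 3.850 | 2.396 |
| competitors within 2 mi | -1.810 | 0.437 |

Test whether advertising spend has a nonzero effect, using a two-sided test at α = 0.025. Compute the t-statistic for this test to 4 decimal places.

t = 1.6068

Read off: b = 3.850, SE = 2.396 for advertising spend.
H₀: β₁ = 0 vs H₁: β₁ ≠ 0.
t = 3.850 / 2.396 = 1.6068.
df = n − k − 1 = 131 − 2 − 1 = 128.
Two-sided p ≈ 0.1106, which is ≥ 0.025, so fail to reject H₀.
The data do not give significant evidence of an association between advertising spend and monthly sales, after adjusting for the other predictors.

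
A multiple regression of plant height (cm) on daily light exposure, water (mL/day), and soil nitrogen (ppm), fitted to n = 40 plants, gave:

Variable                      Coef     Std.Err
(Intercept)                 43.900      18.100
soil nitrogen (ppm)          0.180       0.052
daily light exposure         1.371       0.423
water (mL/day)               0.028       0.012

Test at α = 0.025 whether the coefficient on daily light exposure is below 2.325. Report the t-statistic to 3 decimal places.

t = -2.255

Read off: b = 1.371, SE = 0.423 for daily light exposure.
H₀: β₁ = 2.325 vs H₁: β₁ < 2.325.
t = (1.371 − 2.325) / 0.423 = -2.255.
df = n − k − 1 = 40 − 3 − 1 = 36.
One-sided p ≈ 0.0151, which is < 0.025, so reject H₀.
There is evidence that the true slope on daily light exposure is below 2.325 cm per unit, holding the other predictors fixed.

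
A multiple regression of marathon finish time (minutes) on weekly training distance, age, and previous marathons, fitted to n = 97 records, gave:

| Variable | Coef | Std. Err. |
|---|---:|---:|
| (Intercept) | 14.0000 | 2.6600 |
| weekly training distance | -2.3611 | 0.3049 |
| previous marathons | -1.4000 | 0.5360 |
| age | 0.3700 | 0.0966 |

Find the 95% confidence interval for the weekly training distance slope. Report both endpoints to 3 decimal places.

Read off: b = -2.3611, SE = 0.3049 for weekly training distance.
df = n − k − 1 = 97 − 3 − 1 = 93.
t* = t_{0.025, 93} = 1.985802.
Margin = t* × SE = 1.985802 × 0.3049 = 0.60547.
CI: -2.3611 ± 0.60547 → (-2.967, -1.756).

(-2.967, -1.756)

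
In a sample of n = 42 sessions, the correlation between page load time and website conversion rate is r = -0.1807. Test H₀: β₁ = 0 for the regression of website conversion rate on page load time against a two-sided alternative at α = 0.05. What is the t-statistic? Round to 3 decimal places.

t = r·√(n − 2)/√(1 − r²) = -0.1807·√40/√0.967348 = -1.162.
df = n − 2 = 40.
Two-sided p ≈ 0.2521, which is ≥ 0.05, so fail to reject H₀.
The data do not give significant evidence of a linear association between page load time and website conversion rate.

t = -1.162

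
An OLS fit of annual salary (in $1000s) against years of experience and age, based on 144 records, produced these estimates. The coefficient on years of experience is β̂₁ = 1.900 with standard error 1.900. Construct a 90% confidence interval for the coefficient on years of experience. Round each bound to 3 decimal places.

df = n − k − 1 = 144 − 2 − 1 = 141.
t* = t_{0.05, 141} = 1.655732.
Margin = t* × SE = 1.655732 × 1.900 = 3.14589.
CI: 1.900 ± 3.14589 → (-1.246, 5.046).
With 90% confidence, each one-unit increase in years of experience is associated with a change of between -1.246 and 5.046 $1000s in annual salary, holding the other predictors fixed.

(-1.246, 5.046)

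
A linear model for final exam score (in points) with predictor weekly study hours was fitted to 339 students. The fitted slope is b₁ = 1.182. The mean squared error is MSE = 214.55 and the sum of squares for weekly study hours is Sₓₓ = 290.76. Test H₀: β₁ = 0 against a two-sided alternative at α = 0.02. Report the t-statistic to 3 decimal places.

t = 1.376

SE(b₁) = √(MSE/Sₓₓ) = √(214.55/290.76) = 0.859007.
t = 1.182 / 0.859007 = 1.376.
df = n − 2 = 337.
Two-sided p ≈ 0.1697, which is ≥ 0.02, so fail to reject H₀.
The data do not give significant evidence of an association between weekly study hours and final exam score.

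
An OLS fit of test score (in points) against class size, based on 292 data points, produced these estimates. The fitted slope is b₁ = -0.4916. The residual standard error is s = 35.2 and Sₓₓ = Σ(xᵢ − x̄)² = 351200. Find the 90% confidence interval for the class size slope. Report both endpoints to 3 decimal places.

SE(b₁) = s/√Sₓₓ = 35.2/√351200 = 0.0593971.
df = n − 2 = 290.
t* = t_{0.05, 290} = 1.650125.
Margin = t* × SE = 1.650125 × 0.0593971 = 0.09801.
CI: -0.4916 ± 0.09801 → (-0.590, -0.394).
With 90% confidence, each one-unit increase in class size is associated with a change of between -0.590 and -0.394 points in test score.

(-0.590, -0.394)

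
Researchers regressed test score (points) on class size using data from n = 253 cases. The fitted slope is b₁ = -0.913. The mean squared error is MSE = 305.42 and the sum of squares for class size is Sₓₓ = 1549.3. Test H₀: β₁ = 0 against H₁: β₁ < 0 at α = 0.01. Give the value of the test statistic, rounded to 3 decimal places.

SE(b₁) = √(MSE/Sₓₓ) = √(305.42/1549.3) = 0.443998.
t = -0.913 / 0.443998 = -2.056.
df = n − 2 = 251.
One-sided p ≈ 0.0204, which is ≥ 0.01, so fail to reject H₀.
The data do not give significant evidence that the true slope on class size is negative.

t = -2.056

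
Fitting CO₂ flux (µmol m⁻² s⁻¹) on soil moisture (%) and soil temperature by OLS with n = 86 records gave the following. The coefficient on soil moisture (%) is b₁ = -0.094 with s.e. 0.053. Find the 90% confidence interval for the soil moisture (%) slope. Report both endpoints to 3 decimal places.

(-0.182, -0.006)

df = n − k − 1 = 86 − 2 − 1 = 83.
t* = t_{0.05, 83} = 1.66342.
Margin = t* × SE = 1.66342 × 0.053 = 0.08816.
CI: -0.094 ± 0.08816 → (-0.182, -0.006).
With 90% confidence, each one-unit increase in soil moisture (%) is associated with a change of between -0.182 and -0.006 µmol m⁻² s⁻¹ in CO₂ flux, holding the other predictors fixed.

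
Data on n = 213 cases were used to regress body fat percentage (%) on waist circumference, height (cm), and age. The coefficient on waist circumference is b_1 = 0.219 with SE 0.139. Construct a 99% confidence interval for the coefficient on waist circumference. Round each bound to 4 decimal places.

(-0.1423, 0.5803)

df = n − k − 1 = 213 − 3 − 1 = 209.
t* = t_{0.005, 209} = 2.599557.
Margin = t* × SE = 2.599557 × 0.139 = 0.361338.
CI: 0.219 ± 0.361338 → (-0.1423, 0.5803).
With 99% confidence, each one-unit increase in waist circumference is associated with a change of between -0.1423 and 0.5803 % in body fat percentage, holding the other predictors fixed.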